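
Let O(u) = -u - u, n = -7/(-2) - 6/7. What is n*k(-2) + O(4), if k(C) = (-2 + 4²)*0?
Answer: -8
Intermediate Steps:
k(C) = 0 (k(C) = (-2 + 16)*0 = 14*0 = 0)
n = 37/14 (n = -7*(-½) - 6*⅐ = 7/2 - 6/7 = 37/14 ≈ 2.6429)
O(u) = -2*u
n*k(-2) + O(4) = (37/14)*0 - 2*4 = 0 - 8 = -8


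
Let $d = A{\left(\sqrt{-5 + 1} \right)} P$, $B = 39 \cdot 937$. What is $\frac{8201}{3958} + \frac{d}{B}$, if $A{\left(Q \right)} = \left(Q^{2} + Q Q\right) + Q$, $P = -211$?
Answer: $\frac{306370247}{144637194} - \frac{422 i}{36543} \approx 2.1182 - 0.011548 i$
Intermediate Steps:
$B = 36543$
$A{\left(Q \right)} = Q + 2 Q^{2}$ ($A{\left(Q \right)} = \left(Q^{2} + Q^{2}\right) + Q = 2 Q^{2} + Q = Q + 2 Q^{2}$)
$d = - 422 i \left(1 + 4 i\right)$ ($d = \sqrt{-5 + 1} \left(1 + 2 \sqrt{-5 + 1}\right) \left(-211\right) = \sqrt{-4} \left(1 + 2 \sqrt{-4}\right) \left(-211\right) = 2 i \left(1 + 2 \cdot 2 i\right) \left(-211\right) = 2 i \left(1 + 4 i\right) \left(-211\right) = - 422 i \left(1 + 4 i\right) \approx 1688.0 - 422.0 i$)
$\frac{8201}{3958} + \frac{d}{B} = \frac{8201}{3958} + \frac{1688 - 422 i}{36543} = 8201 \cdot \frac{1}{3958} + \left(1688 - 422 i\right) \frac{1}{36543} = \frac{8201}{3958} + \left(\frac{1688}{36543} - \frac{422 i}{36543}\right) = \frac{306370247}{144637194} - \frac{422 i}{36543}$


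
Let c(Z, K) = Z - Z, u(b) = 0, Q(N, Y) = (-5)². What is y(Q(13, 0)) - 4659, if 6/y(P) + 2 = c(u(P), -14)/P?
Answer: -4662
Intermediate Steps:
Q(N, Y) = 25
c(Z, K) = 0
y(P) = -3 (y(P) = 6/(-2 + 0/P) = 6/(-2 + 0) = 6/(-2) = 6*(-½) = -3)
y(Q(13, 0)) - 4659 = -3 - 4659 = -4662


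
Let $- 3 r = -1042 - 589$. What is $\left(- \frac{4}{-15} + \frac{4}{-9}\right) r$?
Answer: $- \frac{13048}{135} \approx -96.652$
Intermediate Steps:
$r = \frac{1631}{3}$ ($r = - \frac{-1042 - 589}{3} = \left(- \frac{1}{3}\right) \left(-1631\right) = \frac{1631}{3} \approx 543.67$)
$\left(- \frac{4}{-15} + \frac{4}{-9}\right) r = \left(- \frac{4}{-15} + \frac{4}{-9}\right) \frac{1631}{3} = \left(\left(-4\right) \left(- \frac{1}{15}\right) + 4 \left(- \frac{1}{9}\right)\right) \frac{1631}{3} = \left(\frac{4}{15} - \frac{4}{9}\right) \frac{1631}{3} = \left(- \frac{8}{45}\right) \frac{1631}{3} = - \frac{13048}{135}$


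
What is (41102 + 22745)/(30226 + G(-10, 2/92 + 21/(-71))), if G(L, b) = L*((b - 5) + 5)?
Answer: 104262151/49363533 ≈ 2.1121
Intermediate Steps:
G(L, b) = L*b (G(L, b) = L*((-5 + b) + 5) = L*b)
(41102 + 22745)/(30226 + G(-10, 2/92 + 21/(-71))) = (41102 + 22745)/(30226 - 10*(2/92 + 21/(-71))) = 63847/(30226 - 10*(2*(1/92) + 21*(-1/71))) = 63847/(30226 - 10*(1/46 - 21/71)) = 63847/(30226 - 10*(-895/3266)) = 63847/(30226 + 4475/1633) = 63847/(49363533/1633) = 63847*(1633/49363533) = 104262151/49363533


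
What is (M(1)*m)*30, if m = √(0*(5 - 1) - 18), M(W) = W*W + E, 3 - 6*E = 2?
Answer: 105*I*√2 ≈ 148.49*I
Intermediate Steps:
E = ⅙ (E = ½ - ⅙*2 = ½ - ⅓ = ⅙ ≈ 0.16667)
M(W) = ⅙ + W² (M(W) = W*W + ⅙ = W² + ⅙ = ⅙ + W²)
m = 3*I*√2 (m = √(0*4 - 18) = √(0 - 18) = √(-18) = 3*I*√2 ≈ 4.2426*I)
(M(1)*m)*30 = ((⅙ + 1²)*(3*I*√2))*30 = ((⅙ + 1)*(3*I*√2))*30 = (7*(3*I*√2)/6)*30 = (7*I*√2/2)*30 = 105*I*√2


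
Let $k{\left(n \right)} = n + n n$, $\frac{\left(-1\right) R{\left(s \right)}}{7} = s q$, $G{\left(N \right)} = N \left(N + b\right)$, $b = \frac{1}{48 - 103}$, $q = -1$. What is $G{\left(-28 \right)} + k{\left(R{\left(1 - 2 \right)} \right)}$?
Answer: $\frac{45458}{55} \approx 826.51$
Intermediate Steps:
$b = - \frac{1}{55}$ ($b = \frac{1}{-55} = - \frac{1}{55} \approx -0.018182$)
$G{\left(N \right)} = N \left(- \frac{1}{55} + N\right)$ ($G{\left(N \right)} = N \left(N - \frac{1}{55}\right) = N \left(- \frac{1}{55} + N\right)$)
$R{\left(s \right)} = 7 s$ ($R{\left(s \right)} = - 7 s \left(-1\right) = - 7 \left(- s\right) = 7 s$)
$k{\left(n \right)} = n + n^{2}$
$G{\left(-28 \right)} + k{\left(R{\left(1 - 2 \right)} \right)} = - 28 \left(- \frac{1}{55} - 28\right) + 7 \left(1 - 2\right) \left(1 + 7 \left(1 - 2\right)\right) = \left(-28\right) \left(- \frac{1541}{55}\right) + 7 \left(1 - 2\right) \left(1 + 7 \left(1 - 2\right)\right) = \frac{43148}{55} + 7 \left(-1\right) \left(1 + 7 \left(-1\right)\right) = \frac{43148}{55} - 7 \left(1 - 7\right) = \frac{43148}{55} - -42 = \frac{43148}{55} + 42 = \frac{45458}{55}$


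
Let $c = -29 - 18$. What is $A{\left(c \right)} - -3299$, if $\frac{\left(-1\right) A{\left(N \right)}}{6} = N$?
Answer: $3581$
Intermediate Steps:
$c = -47$ ($c = -29 - 18 = -47$)
$A{\left(N \right)} = - 6 N$
$A{\left(c \right)} - -3299 = \left(-6\right) \left(-47\right) - -3299 = 282 + 3299 = 3581$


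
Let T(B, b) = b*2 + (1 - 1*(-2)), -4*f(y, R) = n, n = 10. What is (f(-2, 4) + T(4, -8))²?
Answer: 961/4 ≈ 240.25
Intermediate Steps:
f(y, R) = -5/2 (f(y, R) = -¼*10 = -5/2)
T(B, b) = 3 + 2*b (T(B, b) = 2*b + (1 + 2) = 2*b + 3 = 3 + 2*b)
(f(-2, 4) + T(4, -8))² = (-5/2 + (3 + 2*(-8)))² = (-5/2 + (3 - 16))² = (-5/2 - 13)² = (-31/2)² = 961/4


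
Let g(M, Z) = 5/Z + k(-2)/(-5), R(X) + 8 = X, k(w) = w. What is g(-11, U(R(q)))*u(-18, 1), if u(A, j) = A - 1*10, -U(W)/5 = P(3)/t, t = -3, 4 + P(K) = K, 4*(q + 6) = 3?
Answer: 364/5 ≈ 72.800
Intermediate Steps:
q = -21/4 (q = -6 + (¼)*3 = -6 + ¾ = -21/4 ≈ -5.2500)
P(K) = -4 + K
R(X) = -8 + X
U(W) = -5/3 (U(W) = -5*(-4 + 3)/(-3) = -(-5)*(-1)/3 = -5*⅓ = -5/3)
u(A, j) = -10 + A (u(A, j) = A - 10 = -10 + A)
g(M, Z) = ⅖ + 5/Z (g(M, Z) = 5/Z - 2/(-5) = 5/Z - 2*(-⅕) = 5/Z + ⅖ = ⅖ + 5/Z)
g(-11, U(R(q)))*u(-18, 1) = (⅖ + 5/(-5/3))*(-10 - 18) = (⅖ + 5*(-⅗))*(-28) = (⅖ - 3)*(-28) = -13/5*(-28) = 364/5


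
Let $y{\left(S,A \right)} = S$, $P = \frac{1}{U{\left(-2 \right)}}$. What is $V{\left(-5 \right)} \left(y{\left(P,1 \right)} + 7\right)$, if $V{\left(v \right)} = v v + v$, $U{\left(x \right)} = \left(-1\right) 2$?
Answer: $130$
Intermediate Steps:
$U{\left(x \right)} = -2$
$P = - \frac{1}{2}$ ($P = \frac{1}{-2} = - \frac{1}{2} \approx -0.5$)
$V{\left(v \right)} = v + v^{2}$ ($V{\left(v \right)} = v^{2} + v = v + v^{2}$)
$V{\left(-5 \right)} \left(y{\left(P,1 \right)} + 7\right) = - 5 \left(1 - 5\right) \left(- \frac{1}{2} + 7\right) = \left(-5\right) \left(-4\right) \frac{13}{2} = 20 \cdot \frac{13}{2} = 130$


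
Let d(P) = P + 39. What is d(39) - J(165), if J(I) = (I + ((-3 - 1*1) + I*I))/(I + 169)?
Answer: -667/167 ≈ -3.9940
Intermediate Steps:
J(I) = (-4 + I + I²)/(169 + I) (J(I) = (I + ((-3 - 1) + I²))/(169 + I) = (I + (-4 + I²))/(169 + I) = (-4 + I + I²)/(169 + I))
d(P) = 39 + P
d(39) - J(165) = (39 + 39) - (-4 + 165 + 165²)/(169 + 165) = 78 - (-4 + 165 + 27225)/334 = 78 - 27386/334 = 78 - 1*13693/167 = 78 - 13693/167 = -667/167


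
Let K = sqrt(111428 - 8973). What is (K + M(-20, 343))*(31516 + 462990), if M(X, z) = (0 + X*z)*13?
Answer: -44100045080 + 494506*sqrt(102455) ≈ -4.3942e+10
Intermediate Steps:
K = sqrt(102455) ≈ 320.09
M(X, z) = 13*X*z (M(X, z) = (X*z)*13 = 13*X*z)
(K + M(-20, 343))*(31516 + 462990) = (sqrt(102455) + 13*(-20)*343)*(31516 + 462990) = (sqrt(102455) - 89180)*494506 = (-89180 + sqrt(102455))*494506 = -44100045080 + 494506*sqrt(102455)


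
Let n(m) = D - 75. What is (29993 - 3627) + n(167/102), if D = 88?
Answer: 26379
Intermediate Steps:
n(m) = 13 (n(m) = 88 - 75 = 13)
(29993 - 3627) + n(167/102) = (29993 - 3627) + 13 = 26366 + 13 = 26379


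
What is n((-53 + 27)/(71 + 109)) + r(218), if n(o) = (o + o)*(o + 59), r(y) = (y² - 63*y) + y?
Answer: 137663539/4050 ≈ 33991.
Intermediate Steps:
r(y) = y² - 62*y
n(o) = 2*o*(59 + o) (n(o) = (2*o)*(59 + o) = 2*o*(59 + o))
n((-53 + 27)/(71 + 109)) + r(218) = 2*((-53 + 27)/(71 + 109))*(59 + (-53 + 27)/(71 + 109)) + 218*(-62 + 218) = 2*(-26/180)*(59 - 26/180) + 218*156 = 2*(-26*1/180)*(59 - 26*1/180) + 34008 = 2*(-13/90)*(59 - 13/90) + 34008 = 2*(-13/90)*(5297/90) + 34008 = -68861/4050 + 34008 = 137663539/4050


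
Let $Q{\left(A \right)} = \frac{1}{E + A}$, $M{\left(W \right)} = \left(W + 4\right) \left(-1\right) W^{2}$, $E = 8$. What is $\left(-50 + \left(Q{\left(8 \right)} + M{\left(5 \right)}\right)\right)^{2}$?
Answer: $\frac{19351201}{256} \approx 75591.0$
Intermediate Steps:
$M{\left(W \right)} = W^{2} \left(-4 - W\right)$ ($M{\left(W \right)} = \left(4 + W\right) \left(-1\right) W^{2} = \left(-4 - W\right) W^{2} = W^{2} \left(-4 - W\right)$)
$Q{\left(A \right)} = \frac{1}{8 + A}$
$\left(-50 + \left(Q{\left(8 \right)} + M{\left(5 \right)}\right)\right)^{2} = \left(-50 + \left(\frac{1}{8 + 8} + 5^{2} \left(-4 - 5\right)\right)\right)^{2} = \left(-50 + \left(\frac{1}{16} + 25 \left(-4 - 5\right)\right)\right)^{2} = \left(-50 + \left(\frac{1}{16} + 25 \left(-9\right)\right)\right)^{2} = \left(-50 + \left(\frac{1}{16} - 225\right)\right)^{2} = \left(-50 - \frac{3599}{16}\right)^{2} = \left(- \frac{4399}{16}\right)^{2} = \frac{19351201}{256}$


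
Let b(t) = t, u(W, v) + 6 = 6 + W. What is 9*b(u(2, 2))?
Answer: 18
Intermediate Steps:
u(W, v) = W (u(W, v) = -6 + (6 + W) = W)
9*b(u(2, 2)) = 9*2 = 18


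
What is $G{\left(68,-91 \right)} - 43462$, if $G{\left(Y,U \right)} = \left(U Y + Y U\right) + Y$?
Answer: $-55770$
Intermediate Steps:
$G{\left(Y,U \right)} = Y + 2 U Y$ ($G{\left(Y,U \right)} = \left(U Y + U Y\right) + Y = 2 U Y + Y = Y + 2 U Y$)
$G{\left(68,-91 \right)} - 43462 = 68 \left(1 + 2 \left(-91\right)\right) - 43462 = 68 \left(1 - 182\right) - 43462 = 68 \left(-181\right) - 43462 = -12308 - 43462 = -55770$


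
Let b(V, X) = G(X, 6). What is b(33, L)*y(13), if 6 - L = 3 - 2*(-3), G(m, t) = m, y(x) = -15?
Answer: 45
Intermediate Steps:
L = -3 (L = 6 - (3 - 2*(-3)) = 6 - (3 + 6) = 6 - 1*9 = 6 - 9 = -3)
b(V, X) = X
b(33, L)*y(13) = -3*(-15) = 45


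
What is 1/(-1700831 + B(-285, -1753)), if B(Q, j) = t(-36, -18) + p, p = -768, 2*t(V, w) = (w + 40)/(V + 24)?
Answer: -12/20419199 ≈ -5.8768e-7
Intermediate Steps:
t(V, w) = (40 + w)/(2*(24 + V)) (t(V, w) = ((w + 40)/(V + 24))/2 = ((40 + w)/(24 + V))/2 = (40 + w)/(2*(24 + V)))
B(Q, j) = -9227/12 (B(Q, j) = (40 - 18)/(2*(24 - 36)) - 768 = (½)*22/(-12) - 768 = (½)*(-1/12)*22 - 768 = -11/12 - 768 = -9227/12)
1/(-1700831 + B(-285, -1753)) = 1/(-1700831 - 9227/12) = 1/(-20419199/12) = -12/20419199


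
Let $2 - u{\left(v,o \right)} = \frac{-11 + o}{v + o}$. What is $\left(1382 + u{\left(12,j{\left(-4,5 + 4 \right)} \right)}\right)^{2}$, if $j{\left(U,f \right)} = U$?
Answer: $\frac{122921569}{64} \approx 1.9207 \cdot 10^{6}$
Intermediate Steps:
$u{\left(v,o \right)} = 2 - \frac{-11 + o}{o + v}$ ($u{\left(v,o \right)} = 2 - \frac{-11 + o}{v + o} = 2 - \frac{-11 + o}{o + v}$)
$\left(1382 + u{\left(12,j{\left(-4,5 + 4 \right)} \right)}\right)^{2} = \left(1382 + \frac{11 - 4 + 2 \cdot 12}{-4 + 12}\right)^{2} = \left(1382 + \frac{11 - 4 + 24}{8}\right)^{2} = \left(1382 + \frac{1}{8} \cdot 31\right)^{2} = \left(1382 + \frac{31}{8}\right)^{2} = \left(\frac{11087}{8}\right)^{2} = \frac{122921569}{64}$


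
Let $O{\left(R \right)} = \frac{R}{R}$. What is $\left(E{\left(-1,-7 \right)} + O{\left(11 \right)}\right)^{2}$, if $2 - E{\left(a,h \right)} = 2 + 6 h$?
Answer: $1849$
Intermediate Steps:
$E{\left(a,h \right)} = - 6 h$ ($E{\left(a,h \right)} = 2 - \left(2 + 6 h\right) = - 6 h$)
$O{\left(R \right)} = 1$
$\left(E{\left(-1,-7 \right)} + O{\left(11 \right)}\right)^{2} = \left(\left(-6\right) \left(-7\right) + 1\right)^{2} = \left(42 + 1\right)^{2} = 43^{2} = 1849$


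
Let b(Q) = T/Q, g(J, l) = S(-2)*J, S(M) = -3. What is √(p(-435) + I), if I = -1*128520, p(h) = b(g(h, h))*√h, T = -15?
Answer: √(-972767880 - 87*I*√435)/87 ≈ 0.00033436 - 358.5*I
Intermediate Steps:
g(J, l) = -3*J
b(Q) = -15/Q
p(h) = 5/√h (p(h) = (-15*(-1/(3*h)))*√h = (-(-5)/h)*√h = (5/h)*√h = 5/√h)
I = -128520
√(p(-435) + I) = √(5/√(-435) - 128520) = √(5*(-I*√435/435) - 128520) = √(-I*√435/87 - 128520) = √(-128520 - I*√435/87)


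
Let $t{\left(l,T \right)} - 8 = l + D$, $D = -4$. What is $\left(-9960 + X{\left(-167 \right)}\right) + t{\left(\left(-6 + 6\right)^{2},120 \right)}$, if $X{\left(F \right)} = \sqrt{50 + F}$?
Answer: $-9956 + 3 i \sqrt{13} \approx -9956.0 + 10.817 i$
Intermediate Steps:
$t{\left(l,T \right)} = 4 + l$ ($t{\left(l,T \right)} = 8 + \left(l - 4\right) = 8 + \left(-4 + l\right) = 4 + l$)
$\left(-9960 + X{\left(-167 \right)}\right) + t{\left(\left(-6 + 6\right)^{2},120 \right)} = \left(-9960 + \sqrt{50 - 167}\right) + \left(4 + \left(-6 + 6\right)^{2}\right) = \left(-9960 + \sqrt{-117}\right) + \left(4 + 0^{2}\right) = \left(-9960 + 3 i \sqrt{13}\right) + \left(4 + 0\right) = \left(-9960 + 3 i \sqrt{13}\right) + 4 = -9956 + 3 i \sqrt{13}$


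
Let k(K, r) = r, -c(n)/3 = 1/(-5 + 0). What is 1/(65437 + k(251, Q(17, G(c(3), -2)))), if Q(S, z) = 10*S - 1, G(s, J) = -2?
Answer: 1/65606 ≈ 1.5243e-5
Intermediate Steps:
c(n) = 3/5 (c(n) = -3/(-5 + 0) = -3/(-5) = -3*(-1/5) = 3/5)
Q(S, z) = -1 + 10*S
1/(65437 + k(251, Q(17, G(c(3), -2)))) = 1/(65437 + (-1 + 10*17)) = 1/(65437 + (-1 + 170)) = 1/(65437 + 169) = 1/65606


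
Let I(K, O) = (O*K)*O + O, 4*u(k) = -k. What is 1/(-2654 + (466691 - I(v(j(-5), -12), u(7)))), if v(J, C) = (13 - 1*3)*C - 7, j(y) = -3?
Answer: 16/7430843 ≈ 2.1532e-6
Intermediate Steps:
u(k) = -k/4 (u(k) = (-k)/4 = -k/4)
v(J, C) = -7 + 10*C (v(J, C) = (13 - 3)*C - 7 = 10*C - 7 = -7 + 10*C)
I(K, O) = O + K*O**2 (I(K, O) = (K*O)*O + O = K*O**2 + O = O + K*O**2)
1/(-2654 + (466691 - I(v(j(-5), -12), u(7)))) = 1/(-2654 + (466691 - (-1/4*7)*(1 + (-7 + 10*(-12))*(-1/4*7)))) = 1/(-2654 + (466691 - (-7)*(1 + (-7 - 120)*(-7/4))/4)) = 1/(-2654 + (466691 - (-7)*(1 - 127*(-7/4))/4)) = 1/(-2654 + (466691 - (-7)*(1 + 889/4)/4)) = 1/(-2654 + (466691 - (-7)*893/(4*4))) = 1/(-2654 + (466691 - 1*(-6251/16))) = 1/(-2654 + (466691 + 6251/16)) = 1/(-2654 + 7473307/16) = 1/(7430843/16) = 16/7430843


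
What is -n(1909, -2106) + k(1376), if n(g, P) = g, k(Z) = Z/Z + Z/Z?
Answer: -1907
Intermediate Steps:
k(Z) = 2 (k(Z) = 1 + 1 = 2)
-n(1909, -2106) + k(1376) = -1*1909 + 2 = -1909 + 2 = -1907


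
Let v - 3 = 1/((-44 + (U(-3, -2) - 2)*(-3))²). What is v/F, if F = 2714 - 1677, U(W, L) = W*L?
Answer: 9409/3252032 ≈ 0.0028933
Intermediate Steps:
U(W, L) = L*W
v = 9409/3136 (v = 3 + 1/((-44 + (-2*(-3) - 2)*(-3))²) = 3 + 1/((-44 + (6 - 2)*(-3))²) = 3 + 1/((-44 + 4*(-3))²) = 3 + 1/((-44 - 12)²) = 3 + 1/((-56)²) = 3 + 1/3136 = 9409/3136 ≈ 3.0003)
F = 1037
v/F = (9409/3136)/1037 = (9409/3136)*(1/1037) = 9409/3252032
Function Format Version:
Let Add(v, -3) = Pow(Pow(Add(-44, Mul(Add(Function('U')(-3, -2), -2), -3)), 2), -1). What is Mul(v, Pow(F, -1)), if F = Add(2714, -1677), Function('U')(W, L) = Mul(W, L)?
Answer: Rational(9409, 3252032) ≈ 0.0028933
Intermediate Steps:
Function('U')(W, L) = Mul(L, W)
v = Rational(9409, 3136) (v = Add(3, Pow(Pow(Add(-44, Mul(Add(Mul(-2, -3), -2), -3)), 2), -1)) = Add(3, Pow(Pow(Add(-44, Mul(Add(6, -2), -3)), 2), -1)) = Add(3, Pow(Pow(Add(-44, Mul(4, -3)), 2), -1)) = Add(3, Pow(Pow(Add(-44, -12), 2), -1)) = Add(3, Pow(Pow(-56, 2), -1)) = Add(3, Pow(3136, -1)) = Add(3, Rational(1, 3136)) = Rational(9409, 3136) ≈ 3.0003)
F = 1037
Mul(v, Pow(F, -1)) = Mul(Rational(9409, 3136), Pow(1037, -1)) = Mul(Rational(9409, 3136), Rational(1, 1037)) = Rational(9409, 3252032)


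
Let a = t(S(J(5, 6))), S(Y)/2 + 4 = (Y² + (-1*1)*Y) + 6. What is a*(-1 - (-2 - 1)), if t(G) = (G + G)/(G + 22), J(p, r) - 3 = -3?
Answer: 8/13 ≈ 0.61539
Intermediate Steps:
J(p, r) = 0 (J(p, r) = 3 - 3 = 0)
S(Y) = 4 - 2*Y + 2*Y² (S(Y) = -8 + 2*((Y² + (-1*1)*Y) + 6) = -8 + 2*((Y² - Y) + 6) = -8 + 2*(6 + Y² - Y) = -8 + (12 - 2*Y + 2*Y²) = 4 - 2*Y + 2*Y²)
t(G) = 2*G/(22 + G) (t(G) = (2*G)/(22 + G) = 2*G/(22 + G))
a = 4/13 (a = 2*(4 - 2*0 + 2*0²)/(22 + (4 - 2*0 + 2*0²)) = 2*(4 + 0 + 2*0)/(22 + (4 + 0 + 2*0)) = 2*(4 + 0 + 0)/(22 + (4 + 0 + 0)) = 2*4/(22 + 4) = 2*4/26 = 2*4*(1/26) = 4/13 ≈ 0.30769)
a*(-1 - (-2 - 1)) = 4*(-1 - (-2 - 1))/13 = 4*(-1 - 1*(-3))/13 = 4*(-1 + 3)/13 = (4/13)*2 = 8/13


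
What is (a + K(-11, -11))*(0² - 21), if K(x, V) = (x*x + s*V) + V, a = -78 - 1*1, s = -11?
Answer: -3192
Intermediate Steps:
a = -79 (a = -78 - 1 = -79)
K(x, V) = x² - 10*V (K(x, V) = (x*x - 11*V) + V = (x² - 11*V) + V = x² - 10*V)
(a + K(-11, -11))*(0² - 21) = (-79 + ((-11)² - 10*(-11)))*(0² - 21) = (-79 + (121 + 110))*(0 - 21) = (-79 + 231)*(-21) = 152*(-21) = -3192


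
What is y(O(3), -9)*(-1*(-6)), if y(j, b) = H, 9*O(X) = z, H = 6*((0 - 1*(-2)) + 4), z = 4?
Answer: 216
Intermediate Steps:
H = 36 (H = 6*((0 + 2) + 4) = 6*(2 + 4) = 6*6 = 36)
O(X) = 4/9 (O(X) = (⅑)*4 = 4/9)
y(j, b) = 36
y(O(3), -9)*(-1*(-6)) = 36*(-1*(-6)) = 36*6 = 216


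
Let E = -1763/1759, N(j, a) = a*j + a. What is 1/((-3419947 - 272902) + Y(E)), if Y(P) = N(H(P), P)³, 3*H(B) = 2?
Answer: -146947188933/542654464666783492 ≈ -2.7079e-7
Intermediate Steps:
H(B) = ⅔ (H(B) = (⅓)*2 = ⅔)
N(j, a) = a + a*j
E = -1763/1759 (E = -1763*1/1759 = -1763/1759 ≈ -1.0023)
Y(P) = 125*P³/27 (Y(P) = (P*(1 + ⅔))³ = (P*(5/3))³ = (5*P/3)³ = 125*P³/27)
1/((-3419947 - 272902) + Y(E)) = 1/((-3419947 - 272902) + 125*(-1763/1759)³/27) = 1/(-3692849 + (125/27)*(-5479701947/5442488479)) = 1/(-3692849 - 684962743375/146947188933) = 1/(-542654464666783492/146947188933) = -146947188933/542654464666783492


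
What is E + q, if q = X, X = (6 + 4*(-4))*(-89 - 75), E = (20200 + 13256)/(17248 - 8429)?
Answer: 14496616/8819 ≈ 1643.8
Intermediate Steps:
E = 33456/8819 ≈ 3.7936
X = 1640 (X = (6 - 16)*(-164) = -10*(-164) = 1640)
q = 1640
E + q = 33456/8819 + 1640 = 14496616/8819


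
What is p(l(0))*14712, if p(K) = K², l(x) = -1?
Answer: 14712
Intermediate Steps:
p(l(0))*14712 = (-1)²*14712 = 1*14712 = 14712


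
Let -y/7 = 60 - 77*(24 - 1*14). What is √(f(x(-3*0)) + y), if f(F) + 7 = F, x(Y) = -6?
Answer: √4957 ≈ 70.406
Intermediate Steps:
f(F) = -7 + F
y = 4970 (y = -7*(60 - 77*(24 - 1*14)) = -7*(60 - 77*(24 - 14)) = -7*(60 - 77*10) = -7*(60 - 770) = -7*(-710) = 4970)
√(f(x(-3*0)) + y) = √((-7 - 6) + 4970) = √(-13 + 4970) = √4957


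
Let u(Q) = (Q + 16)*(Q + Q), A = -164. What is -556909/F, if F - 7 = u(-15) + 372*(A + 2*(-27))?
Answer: 556909/81119 ≈ 6.8653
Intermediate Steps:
u(Q) = 2*Q*(16 + Q) (u(Q) = (16 + Q)*(2*Q) = 2*Q*(16 + Q))
F = -81119 (F = 7 + (2*(-15)*(16 - 15) + 372*(-164 + 2*(-27))) = 7 + (2*(-15)*1 + 372*(-164 - 54)) = 7 + (-30 + 372*(-218)) = 7 + (-30 - 81096) = 7 - 81126 = -81119)
-556909/F = -556909/(-81119) = -556909*(-1/81119) = 556909/81119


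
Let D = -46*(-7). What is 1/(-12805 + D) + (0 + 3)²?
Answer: 112346/12483 ≈ 8.9999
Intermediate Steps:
D = 322
1/(-12805 + D) + (0 + 3)² = 1/(-12805 + 322) + (0 + 3)² = 1/(-12483) + 3² = -1/12483 + 9 = 112346/12483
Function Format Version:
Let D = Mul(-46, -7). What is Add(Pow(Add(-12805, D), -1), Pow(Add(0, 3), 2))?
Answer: Rational(112346, 12483) ≈ 8.9999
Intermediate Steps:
D = 322
Add(Pow(Add(-12805, D), -1), Pow(Add(0, 3), 2)) = Add(Pow(Add(-12805, 322), -1), Pow(Add(0, 3), 2)) = Add(Pow(-12483, -1), Pow(3, 2)) = Add(Rational(-1, 12483), 9) = Rational(112346, 12483)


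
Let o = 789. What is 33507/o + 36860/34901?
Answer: 399503449/9178963 ≈ 43.524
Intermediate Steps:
33507/o + 36860/34901 = 33507/789 + 36860/34901 = 33507*(1/789) + 36860*(1/34901) = 11169/263 + 36860/34901 = 399503449/9178963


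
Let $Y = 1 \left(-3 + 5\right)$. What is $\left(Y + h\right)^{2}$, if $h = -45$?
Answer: $1849$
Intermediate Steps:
$Y = 2$ ($Y = 1 \cdot 2 = 2$)
$\left(Y + h\right)^{2} = \left(2 - 45\right)^{2} = \left(-43\right)^{2} = 1849$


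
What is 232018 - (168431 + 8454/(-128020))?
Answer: 4070208097/64010 ≈ 63587.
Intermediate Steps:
232018 - (168431 + 8454/(-128020)) = 232018 - (168431 + 8454*(-1/128020)) = 232018 - (168431 - 4227/64010) = 232018 - 1*10781264083/64010 = 232018 - 10781264083/64010 = 4070208097/64010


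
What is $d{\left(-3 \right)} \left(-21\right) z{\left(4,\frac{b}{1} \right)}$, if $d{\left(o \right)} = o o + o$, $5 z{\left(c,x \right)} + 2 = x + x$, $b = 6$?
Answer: $-252$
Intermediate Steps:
$z{\left(c,x \right)} = - \frac{2}{5} + \frac{2 x}{5}$ ($z{\left(c,x \right)} = - \frac{2}{5} + \frac{x + x}{5} = - \frac{2}{5} + \frac{2 x}{5}$)
$d{\left(o \right)} = o + o^{2}$ ($d{\left(o \right)} = o^{2} + o = o + o^{2}$)
$d{\left(-3 \right)} \left(-21\right) z{\left(4,\frac{b}{1} \right)} = - 3 \left(1 - 3\right) \left(-21\right) \left(- \frac{2}{5} + \frac{2 \cdot \frac{6}{1}}{5}\right) = \left(-3\right) \left(-2\right) \left(-21\right) \left(- \frac{2}{5} + \frac{2 \cdot 6 \cdot 1}{5}\right) = 6 \left(-21\right) \left(- \frac{2}{5} + \frac{2}{5} \cdot 6\right) = - 126 \left(- \frac{2}{5} + \frac{12}{5}\right) = \left(-126\right) 2 = -252$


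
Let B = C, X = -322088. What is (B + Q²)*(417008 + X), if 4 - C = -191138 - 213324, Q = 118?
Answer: 39713578800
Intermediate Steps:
C = 404466 (C = 4 - (-191138 - 213324) = 4 - 1*(-404462) = 4 + 404462 = 404466)
B = 404466
(B + Q²)*(417008 + X) = (404466 + 118²)*(417008 - 322088) = (404466 + 13924)*94920 = 418390*94920 = 39713578800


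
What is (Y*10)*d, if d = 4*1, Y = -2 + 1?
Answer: -40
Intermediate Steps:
Y = -1
d = 4
(Y*10)*d = -1*10*4 = -10*4 = -40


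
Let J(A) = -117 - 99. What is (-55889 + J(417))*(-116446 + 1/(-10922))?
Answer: 71355641365365/10922 ≈ 6.5332e+9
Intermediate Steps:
J(A) = -216
(-55889 + J(417))*(-116446 + 1/(-10922)) = (-55889 - 216)*(-116446 + 1/(-10922)) = -56105*(-116446 - 1/10922) = -56105*(-1271823213/10922) = 71355641365365/10922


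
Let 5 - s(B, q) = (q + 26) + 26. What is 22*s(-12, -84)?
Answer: 814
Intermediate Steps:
s(B, q) = -47 - q (s(B, q) = 5 - ((q + 26) + 26) = 5 - ((26 + q) + 26) = 5 - (52 + q) = 5 + (-52 - q) = -47 - q)
22*s(-12, -84) = 22*(-47 - 1*(-84)) = 22*(-47 + 84) = 22*37 = 814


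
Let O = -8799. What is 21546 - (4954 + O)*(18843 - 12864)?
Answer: 23010801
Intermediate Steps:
21546 - (4954 + O)*(18843 - 12864) = 21546 - (4954 - 8799)*(18843 - 12864) = 21546 - (-3845)*5979 = 21546 - 1*(-22989255) = 21546 + 22989255 = 23010801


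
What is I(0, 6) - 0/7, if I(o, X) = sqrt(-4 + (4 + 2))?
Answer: sqrt(2) ≈ 1.4142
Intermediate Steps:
I(o, X) = sqrt(2) (I(o, X) = sqrt(-4 + 6) = sqrt(2))
I(0, 6) - 0/7 = sqrt(2) - 0/7 = sqrt(2) - 14*0 = sqrt(2) + 0 = sqrt(2)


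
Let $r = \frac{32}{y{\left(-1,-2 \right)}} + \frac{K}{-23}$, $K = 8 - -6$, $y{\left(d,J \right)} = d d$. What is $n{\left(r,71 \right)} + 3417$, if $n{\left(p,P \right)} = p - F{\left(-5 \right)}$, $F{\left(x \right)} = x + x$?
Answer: $\frac{79543}{23} \approx 3458.4$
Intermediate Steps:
$y{\left(d,J \right)} = d^{2}$
$K = 14$ ($K = 8 + 6 = 14$)
$F{\left(x \right)} = 2 x$
$r = \frac{722}{23}$ ($r = \frac{32}{\left(-1\right)^{2}} + \frac{14}{-23} = \frac{32}{1} + 14 \left(- \frac{1}{23}\right) = 32 \cdot 1 - \frac{14}{23} = 32 - \frac{14}{23} = \frac{722}{23} \approx 31.391$)
$n{\left(p,P \right)} = 10 + p$ ($n{\left(p,P \right)} = p - 2 \left(-5\right) = p - -10 = p + 10 = 10 + p$)
$n{\left(r,71 \right)} + 3417 = \left(10 + \frac{722}{23}\right) + 3417 = \frac{952}{23} + 3417 = \frac{79543}{23}$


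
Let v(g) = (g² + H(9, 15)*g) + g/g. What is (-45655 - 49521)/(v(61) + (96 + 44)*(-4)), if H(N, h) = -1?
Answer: -95176/3101 ≈ -30.692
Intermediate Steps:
v(g) = 1 + g² - g (v(g) = (g² - g) + g/g = (g² - g) + 1 = 1 + g² - g)
(-45655 - 49521)/(v(61) + (96 + 44)*(-4)) = (-45655 - 49521)/((1 + 61² - 1*61) + (96 + 44)*(-4)) = -95176/((1 + 3721 - 61) + 140*(-4)) = -95176/(3661 - 560) = -95176/3101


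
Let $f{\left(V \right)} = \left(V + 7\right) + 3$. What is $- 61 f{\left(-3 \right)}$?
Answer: $-427$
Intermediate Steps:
$f{\left(V \right)} = 10 + V$ ($f{\left(V \right)} = \left(7 + V\right) + 3 = 10 + V$)
$- 61 f{\left(-3 \right)} = - 61 \left(10 - 3\right) = \left(-61\right) 7 = -427$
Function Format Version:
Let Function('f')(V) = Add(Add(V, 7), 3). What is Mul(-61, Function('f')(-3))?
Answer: -427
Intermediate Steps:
Function('f')(V) = Add(10, V) (Function('f')(V) = Add(Add(7, V), 3) = Add(10, V))
Mul(-61, Function('f')(-3)) = Mul(-61, Add(10, -3)) = Mul(-61, 7) = -427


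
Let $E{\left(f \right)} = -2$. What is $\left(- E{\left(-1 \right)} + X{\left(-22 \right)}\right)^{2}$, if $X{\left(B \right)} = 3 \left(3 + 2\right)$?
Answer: $289$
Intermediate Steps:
$X{\left(B \right)} = 15$ ($X{\left(B \right)} = 3 \cdot 5 = 15$)
$\left(- E{\left(-1 \right)} + X{\left(-22 \right)}\right)^{2} = \left(\left(-1\right) \left(-2\right) + 15\right)^{2} = \left(2 + 15\right)^{2} = 17^{2} = 289$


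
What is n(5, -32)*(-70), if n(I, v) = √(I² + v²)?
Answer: -70*√1049 ≈ -2267.2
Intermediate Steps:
n(5, -32)*(-70) = √(5² + (-32)²)*(-70) = √(25 + 1024)*(-70) = √1049*(-70) = -70*√1049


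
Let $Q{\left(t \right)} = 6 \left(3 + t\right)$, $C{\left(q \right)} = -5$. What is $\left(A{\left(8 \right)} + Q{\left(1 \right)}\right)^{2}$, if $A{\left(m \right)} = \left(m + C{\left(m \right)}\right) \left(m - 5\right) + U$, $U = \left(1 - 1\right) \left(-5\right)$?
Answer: $1089$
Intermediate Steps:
$U = 0$ ($U = 0 \left(-5\right) = 0$)
$Q{\left(t \right)} = 18 + 6 t$
$A{\left(m \right)} = \left(-5 + m\right)^{2}$ ($A{\left(m \right)} = \left(m - 5\right) \left(m - 5\right) + 0 = \left(-5 + m\right) \left(-5 + m\right) + 0 = \left(-5 + m\right)^{2} + 0 = \left(-5 + m\right)^{2}$)
$\left(A{\left(8 \right)} + Q{\left(1 \right)}\right)^{2} = \left(\left(25 + 8^{2} - 80\right) + \left(18 + 6 \cdot 1\right)\right)^{2} = \left(\left(25 + 64 - 80\right) + \left(18 + 6\right)\right)^{2} = \left(9 + 24\right)^{2} = 33^{2} = 1089$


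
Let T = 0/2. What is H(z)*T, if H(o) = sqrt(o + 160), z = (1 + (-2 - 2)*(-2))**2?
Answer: 0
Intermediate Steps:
T = 0 (T = 0*(1/2) = 0)
z = 81 (z = (1 - 4*(-2))**2 = (1 + 8)**2 = 9**2 = 81)
H(o) = sqrt(160 + o)
H(z)*T = sqrt(160 + 81)*0 = sqrt(241)*0 = 0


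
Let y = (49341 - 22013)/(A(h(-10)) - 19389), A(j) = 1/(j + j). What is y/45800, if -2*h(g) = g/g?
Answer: -244/7929125 ≈ -3.0773e-5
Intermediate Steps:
h(g) = -½ (h(g) = -g/(2*g) = -½*1 = -½)
A(j) = 1/(2*j)
y = -1952/1385 (y = (49341 - 22013)/(1/(2*(-½)) - 19389) = 27328/((½)*(-2) - 19389) = 27328/(-1 - 19389) = 27328/(-19390) = 27328*(-1/19390) = -1952/1385 ≈ -1.4094)
y/45800 = -1952/1385/45800 = -1952/1385*1/45800 = -244/7929125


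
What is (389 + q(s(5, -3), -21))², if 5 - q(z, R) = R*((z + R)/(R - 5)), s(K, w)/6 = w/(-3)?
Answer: 111492481/676 ≈ 1.6493e+5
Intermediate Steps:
s(K, w) = -2*w (s(K, w) = 6*(w/(-3)) = 6*(w*(-⅓)) = 6*(-w/3) = -2*w)
q(z, R) = 5 - R*(R + z)/(-5 + R) (q(z, R) = 5 - R*(z + R)/(R - 5) = 5 - R*(R + z)/(-5 + R))
(389 + q(s(5, -3), -21))² = (389 + (-25 - 1*(-21)² + 5*(-21) - 1*(-21)*(-2*(-3)))/(-5 - 21))² = (389 + (-25 - 1*441 - 105 - 1*(-21)*6)/(-26))² = (389 - (-25 - 441 - 105 + 126)/26)² = (389 - 1/26*(-445))² = (389 + 445/26)² = (10559/26)² = 111492481/676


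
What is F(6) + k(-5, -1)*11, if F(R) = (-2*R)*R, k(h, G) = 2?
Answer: -50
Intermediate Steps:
F(R) = -2*R**2
F(6) + k(-5, -1)*11 = -2*6**2 + 2*11 = -2*36 + 22 = -72 + 22 = -50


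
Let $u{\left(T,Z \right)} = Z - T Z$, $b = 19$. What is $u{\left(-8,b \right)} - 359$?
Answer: $-188$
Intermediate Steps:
$u{\left(T,Z \right)} = Z - T Z$
$u{\left(-8,b \right)} - 359 = 19 \left(1 - -8\right) - 359 = 19 \left(1 + 8\right) - 359 = 19 \cdot 9 - 359 = 171 - 359 = -188$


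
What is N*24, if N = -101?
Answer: -2424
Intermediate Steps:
N*24 = -101*24 = -2424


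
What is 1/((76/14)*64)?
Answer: 7/2432 ≈ 0.0028783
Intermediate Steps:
1/((76/14)*64) = 1/(((1/14)*76)*64) = 1/((38/7)*64) = 1/(2432/7) = 7/2432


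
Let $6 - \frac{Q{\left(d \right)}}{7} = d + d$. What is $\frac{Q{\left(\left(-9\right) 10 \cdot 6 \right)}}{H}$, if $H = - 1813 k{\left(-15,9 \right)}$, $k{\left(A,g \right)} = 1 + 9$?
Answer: $- \frac{543}{1295} \approx -0.4193$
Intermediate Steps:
$k{\left(A,g \right)} = 10$
$Q{\left(d \right)} = 42 - 14 d$ ($Q{\left(d \right)} = 42 - 7 \left(d + d\right) = 42 - 7 \cdot 2 d = 42 - 14 d$)
$H = -18130$ ($H = \left(-1813\right) 10 = -18130$)
$\frac{Q{\left(\left(-9\right) 10 \cdot 6 \right)}}{H} = \frac{42 - 14 \left(-9\right) 10 \cdot 6}{-18130} = \left(42 - 14 \left(\left(-90\right) 6\right)\right) \left(- \frac{1}{18130}\right) = \left(42 - -7560\right) \left(- \frac{1}{18130}\right) = \left(42 + 7560\right) \left(- \frac{1}{18130}\right) = 7602 \left(- \frac{1}{18130}\right) = - \frac{543}{1295}$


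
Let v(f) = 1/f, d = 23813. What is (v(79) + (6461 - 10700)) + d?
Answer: 1546347/79 ≈ 19574.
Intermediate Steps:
(v(79) + (6461 - 10700)) + d = (1/79 + (6461 - 10700)) + 23813 = (1/79 - 4239) + 23813 = -334880/79 + 23813 = 1546347/79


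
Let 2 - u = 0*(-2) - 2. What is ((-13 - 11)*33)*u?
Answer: -3168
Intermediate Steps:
u = 4 (u = 2 - (0*(-2) - 2) = 2 - (0 - 2) = 2 - 1*(-2) = 2 + 2 = 4)
((-13 - 11)*33)*u = ((-13 - 11)*33)*4 = -24*33*4 = -792*4 = -3168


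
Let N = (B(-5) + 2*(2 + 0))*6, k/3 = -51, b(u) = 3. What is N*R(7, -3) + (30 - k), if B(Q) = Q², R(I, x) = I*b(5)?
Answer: 3837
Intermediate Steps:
k = -153 (k = 3*(-51) = -153)
R(I, x) = 3*I (R(I, x) = I*3 = 3*I)
N = 174 (N = ((-5)² + 2*(2 + 0))*6 = (25 + 2*2)*6 = (25 + 4)*6 = 29*6 = 174)
N*R(7, -3) + (30 - k) = 174*(3*7) + (30 - 1*(-153)) = 174*21 + (30 + 153) = 3654 + 183 = 3837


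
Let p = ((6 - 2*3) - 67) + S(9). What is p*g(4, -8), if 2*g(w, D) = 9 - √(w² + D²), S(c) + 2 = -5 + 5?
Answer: -621/2 + 138*√5 ≈ -1.9226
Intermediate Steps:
S(c) = -2 (S(c) = -2 + (-5 + 5) = -2 + 0 = -2)
g(w, D) = 9/2 - √(D² + w²)/2 (g(w, D) = (9 - √(w² + D²))/2 = (9 - √(D² + w²))/2 = 9/2 - √(D² + w²)/2)
p = -69 (p = ((6 - 2*3) - 67) - 2 = ((6 - 6) - 67) - 2 = (0 - 67) - 2 = -67 - 2 = -69)
p*g(4, -8) = -69*(9/2 - √((-8)² + 4²)/2) = -69*(9/2 - √(64 + 16)/2) = -69*(9/2 - 2*√5) = -621/2 + 138*√5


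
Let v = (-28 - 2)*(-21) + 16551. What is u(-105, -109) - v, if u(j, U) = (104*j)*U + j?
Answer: 1172994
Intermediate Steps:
u(j, U) = j + 104*U*j (u(j, U) = 104*U*j + j = j + 104*U*j)
v = 17181 (v = -30*(-21) + 16551 = 630 + 16551 = 17181)
u(-105, -109) - v = -105*(1 + 104*(-109)) - 1*17181 = -105*(1 - 11336) - 17181 = -105*(-11335) - 17181 = 1190175 - 17181 = 1172994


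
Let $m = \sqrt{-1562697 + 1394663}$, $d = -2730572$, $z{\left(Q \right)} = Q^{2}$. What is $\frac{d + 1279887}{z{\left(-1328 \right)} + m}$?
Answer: $- \frac{255840485504}{311022869309} + \frac{290137 i \sqrt{168034}}{622045738618} \approx -0.82258 + 0.0001912 i$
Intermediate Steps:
$m = i \sqrt{168034}$ ($m = \sqrt{-168034} = i \sqrt{168034} \approx 409.92 i$)
$\frac{d + 1279887}{z{\left(-1328 \right)} + m} = \frac{-2730572 + 1279887}{\left(-1328\right)^{2} + i \sqrt{168034}} = - \frac{1450685}{1763584 + i \sqrt{168034}}$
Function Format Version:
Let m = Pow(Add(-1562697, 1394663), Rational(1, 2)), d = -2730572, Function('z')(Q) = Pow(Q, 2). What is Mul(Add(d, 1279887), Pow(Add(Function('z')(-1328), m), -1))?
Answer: Add(Rational(-255840485504, 311022869309), Mul(Rational(290137, 622045738618), I, Pow(168034, Rational(1, 2)))) ≈ Add(-0.82258, Mul(0.00019120, I))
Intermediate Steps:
m = Mul(I, Pow(168034, Rational(1, 2))) (m = Pow(-168034, Rational(1, 2)) = Mul(I, Pow(168034, Rational(1, 2))) ≈ Mul(409.92, I))
Mul(Add(d, 1279887), Pow(Add(Function('z')(-1328), m), -1)) = Mul(Add(-2730572, 1279887), Pow(Add(Pow(-1328, 2), Mul(I, Pow(168034, Rational(1, 2)))), -1)) = Mul(-1450685, Pow(Add(1763584, Mul(I, Pow(168034, Rational(1, 2)))), -1))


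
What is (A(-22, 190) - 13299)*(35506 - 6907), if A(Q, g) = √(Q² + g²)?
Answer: -380338101 + 57198*√9146 ≈ -3.7487e+8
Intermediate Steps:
(A(-22, 190) - 13299)*(35506 - 6907) = (√((-22)² + 190²) - 13299)*(35506 - 6907) = (√(484 + 36100) - 13299)*28599 = (√36584 - 13299)*28599 = (2*√9146 - 13299)*28599 = (-13299 + 2*√9146)*28599 = -380338101 + 57198*√9146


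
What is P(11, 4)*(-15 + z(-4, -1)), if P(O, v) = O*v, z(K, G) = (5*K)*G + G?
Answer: 176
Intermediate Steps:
z(K, G) = G + 5*G*K (z(K, G) = 5*G*K + G = G + 5*G*K)
P(11, 4)*(-15 + z(-4, -1)) = (11*4)*(-15 - (1 + 5*(-4))) = 44*(-15 - (1 - 20)) = 44*(-15 - 1*(-19)) = 44*(-15 + 19) = 44*4 = 176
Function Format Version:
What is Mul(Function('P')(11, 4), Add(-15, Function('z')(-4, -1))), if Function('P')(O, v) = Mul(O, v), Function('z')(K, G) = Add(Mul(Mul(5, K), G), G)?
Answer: 176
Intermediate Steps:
Function('z')(K, G) = Add(G, Mul(5, G, K)) (Function('z')(K, G) = Add(Mul(5, G, K), G) = Add(G, Mul(5, G, K)))
Mul(Function('P')(11, 4), Add(-15, Function('z')(-4, -1))) = Mul(Mul(11, 4), Add(-15, Mul(-1, Add(1, Mul(5, -4))))) = Mul(44, Add(-15, Mul(-1, Add(1, -20)))) = Mul(44, Add(-15, Mul(-1, -19))) = Mul(44, Add(-15, 19)) = Mul(44, 4) = 176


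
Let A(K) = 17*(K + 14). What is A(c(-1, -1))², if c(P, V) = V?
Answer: 48841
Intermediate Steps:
A(K) = 238 + 17*K (A(K) = 17*(14 + K) = 238 + 17*K)
A(c(-1, -1))² = (238 + 17*(-1))² = (238 - 17)² = 221² = 48841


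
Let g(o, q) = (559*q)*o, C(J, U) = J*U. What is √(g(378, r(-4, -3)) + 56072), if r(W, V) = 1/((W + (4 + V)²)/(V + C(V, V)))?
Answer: 2*I*√91633 ≈ 605.42*I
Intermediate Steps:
r(W, V) = (V + V²)/(W + (4 + V)²) (r(W, V) = 1/((W + (4 + V)²)/(V + V*V)) = 1/((W + (4 + V)²)/(V + V²)) = (V + V²)/(W + (4 + V)²))
g(o, q) = 559*o*q
√(g(378, r(-4, -3)) + 56072) = √(559*378*(-3*(1 - 3)/(-4 + (4 - 3)²)) + 56072) = √(559*378*(-3*(-2)/(-4 + 1²)) + 56072) = √(559*378*(-3*(-2)/(-4 + 1)) + 56072) = √(559*378*(-3*(-2)/(-3)) + 56072) = √(559*378*(-3*(-⅓)*(-2)) + 56072) = √(559*378*(-2) + 56072) = √(-422604 + 56072) = √(-366532) = 2*I*√91633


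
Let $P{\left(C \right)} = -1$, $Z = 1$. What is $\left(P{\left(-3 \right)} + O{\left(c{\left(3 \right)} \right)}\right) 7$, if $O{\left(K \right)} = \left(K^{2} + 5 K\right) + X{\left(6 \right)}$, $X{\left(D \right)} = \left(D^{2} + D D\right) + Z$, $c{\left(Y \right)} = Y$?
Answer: $672$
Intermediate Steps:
$X{\left(D \right)} = 1 + 2 D^{2}$ ($X{\left(D \right)} = \left(D^{2} + D D\right) + 1 = \left(D^{2} + D^{2}\right) + 1 = 2 D^{2} + 1 = 1 + 2 D^{2}$)
$O{\left(K \right)} = 73 + K^{2} + 5 K$ ($O{\left(K \right)} = \left(K^{2} + 5 K\right) + \left(1 + 2 \cdot 6^{2}\right) = \left(K^{2} + 5 K\right) + \left(1 + 2 \cdot 36\right) = \left(K^{2} + 5 K\right) + \left(1 + 72\right) = \left(K^{2} + 5 K\right) + 73 = 73 + K^{2} + 5 K$)
$\left(P{\left(-3 \right)} + O{\left(c{\left(3 \right)} \right)}\right) 7 = \left(-1 + \left(73 + 3^{2} + 5 \cdot 3\right)\right) 7 = \left(-1 + \left(73 + 9 + 15\right)\right) 7 = \left(-1 + 97\right) 7 = 96 \cdot 7 = 672$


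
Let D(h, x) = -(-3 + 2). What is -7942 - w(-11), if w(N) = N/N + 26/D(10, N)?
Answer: -7969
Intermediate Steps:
D(h, x) = 1 (D(h, x) = -1*(-1) = 1)
w(N) = 27 (w(N) = N/N + 26/1 = 1 + 26*1 = 1 + 26 = 27)
-7942 - w(-11) = -7942 - 1*27 = -7942 - 27 = -7969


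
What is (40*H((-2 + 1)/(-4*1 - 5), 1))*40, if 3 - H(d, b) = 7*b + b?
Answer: -8000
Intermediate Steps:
H(d, b) = 3 - 8*b (H(d, b) = 3 - (7*b + b) = 3 - 8*b)
(40*H((-2 + 1)/(-4*1 - 5), 1))*40 = (40*(3 - 8*1))*40 = (40*(3 - 8))*40 = (40*(-5))*40 = -200*40 = -8000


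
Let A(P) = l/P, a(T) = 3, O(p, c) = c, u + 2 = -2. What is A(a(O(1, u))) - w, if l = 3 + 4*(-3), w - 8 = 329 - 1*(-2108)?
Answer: -2448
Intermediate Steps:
u = -4 (u = -2 - 2 = -4)
w = 2445 (w = 8 + (329 - 1*(-2108)) = 8 + (329 + 2108) = 8 + 2437 = 2445)
l = -9 (l = 3 - 12 = -9)
A(P) = -9/P
A(a(O(1, u))) - w = -9/3 - 1*2445 = -9*⅓ - 2445 = -3 - 2445 = -2448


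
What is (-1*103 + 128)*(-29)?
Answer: -725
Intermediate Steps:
(-1*103 + 128)*(-29) = (-103 + 128)*(-29) = 25*(-29) = -725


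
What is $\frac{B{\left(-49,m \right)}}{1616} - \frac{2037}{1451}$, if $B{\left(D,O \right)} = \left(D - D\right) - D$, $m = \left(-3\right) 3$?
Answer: $- \frac{3220693}{2344816} \approx -1.3735$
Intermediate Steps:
$m = -9$
$B{\left(D,O \right)} = - D$ ($B{\left(D,O \right)} = 0 - D = - D$)
$\frac{B{\left(-49,m \right)}}{1616} - \frac{2037}{1451} = \frac{\left(-1\right) \left(-49\right)}{1616} - \frac{2037}{1451} = 49 \cdot \frac{1}{1616} - \frac{2037}{1451} = \frac{49}{1616} - \frac{2037}{1451} = - \frac{3220693}{2344816}$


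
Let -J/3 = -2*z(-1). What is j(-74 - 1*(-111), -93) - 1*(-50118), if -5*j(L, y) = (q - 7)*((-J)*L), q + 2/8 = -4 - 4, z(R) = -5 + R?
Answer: 270903/5 ≈ 54181.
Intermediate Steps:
J = -36 (J = -(-6)*(-5 - 1) = -(-6)*(-6) = -3*12 = -36)
q = -33/4 (q = -1/4 + (-4 - 4) = -1/4 - 8 = -33/4 ≈ -8.2500)
j(L, y) = 549*L/5 (j(L, y) = -(-33/4 - 7)*(-1*(-36))*L/5 = -(-61)*36*L/20 = -(-549)*L/5 = 549*L/5)
j(-74 - 1*(-111), -93) - 1*(-50118) = 549*(-74 - 1*(-111))/5 - 1*(-50118) = 549*(-74 + 111)/5 + 50118 = (549/5)*37 + 50118 = 20313/5 + 50118 = 270903/5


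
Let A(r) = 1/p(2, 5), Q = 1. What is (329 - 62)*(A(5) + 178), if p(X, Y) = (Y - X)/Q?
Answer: 47615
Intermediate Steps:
p(X, Y) = Y - X (p(X, Y) = (Y - X)/1 = (Y - X)*1 = Y - X)
A(r) = ⅓ (A(r) = 1/(5 - 1*2) = 1/(5 - 2) = 1/3 = ⅓)
(329 - 62)*(A(5) + 178) = (329 - 62)*(⅓ + 178) = 267*(535/3) = 47615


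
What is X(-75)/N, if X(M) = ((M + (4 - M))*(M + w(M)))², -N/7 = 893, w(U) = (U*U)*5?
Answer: -12588840000/6251 ≈ -2.0139e+6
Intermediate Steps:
w(U) = 5*U² (w(U) = U²*5 = 5*U²)
N = -6251 (N = -7*893 = -6251)
X(M) = (4*M + 20*M²)² (X(M) = ((M + (4 - M))*(M + 5*M²))² = (4*(M + 5*M²))² = (4*M + 20*M²)²)
X(-75)/N = (16*(-75)²*(1 + 5*(-75))²)/(-6251) = (16*5625*(1 - 375)²)*(-1/6251) = (16*5625*(-374)²)*(-1/6251) = (16*5625*139876)*(-1/6251) = 12588840000*(-1/6251) = -12588840000/6251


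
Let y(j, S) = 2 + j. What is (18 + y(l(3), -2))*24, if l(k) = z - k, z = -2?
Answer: 360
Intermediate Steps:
l(k) = -2 - k
(18 + y(l(3), -2))*24 = (18 + (2 + (-2 - 1*3)))*24 = (18 + (2 + (-2 - 3)))*24 = (18 + (2 - 5))*24 = (18 - 3)*24 = 15*24 = 360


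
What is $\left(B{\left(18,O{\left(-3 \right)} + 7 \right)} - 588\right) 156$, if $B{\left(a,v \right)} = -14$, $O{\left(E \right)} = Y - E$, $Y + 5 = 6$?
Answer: $-93912$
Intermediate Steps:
$Y = 1$ ($Y = -5 + 6 = 1$)
$O{\left(E \right)} = 1 - E$
$\left(B{\left(18,O{\left(-3 \right)} + 7 \right)} - 588\right) 156 = \left(-14 - 588\right) 156 = \left(-602\right) 156 = -93912$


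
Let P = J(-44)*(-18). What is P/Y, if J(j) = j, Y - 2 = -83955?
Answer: -792/83953 ≈ -0.0094339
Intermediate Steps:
Y = -83953 (Y = 2 - 83955 = -83953)
P = 792 (P = -44*(-18) = 792)
P/Y = 792/(-83953) = 792*(-1/83953) = -792/83953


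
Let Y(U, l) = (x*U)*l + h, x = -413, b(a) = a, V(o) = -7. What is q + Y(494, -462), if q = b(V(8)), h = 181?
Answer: 94258338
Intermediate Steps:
q = -7
Y(U, l) = 181 - 413*U*l (Y(U, l) = (-413*U)*l + 181 = -413*U*l + 181 = 181 - 413*U*l)
q + Y(494, -462) = -7 + (181 - 413*494*(-462)) = -7 + (181 + 94258164) = -7 + 94258345 = 94258338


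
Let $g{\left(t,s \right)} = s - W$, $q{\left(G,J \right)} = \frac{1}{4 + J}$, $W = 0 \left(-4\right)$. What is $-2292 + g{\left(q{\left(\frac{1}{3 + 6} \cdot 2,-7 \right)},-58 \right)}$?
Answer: $-2350$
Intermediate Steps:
$W = 0$
$g{\left(t,s \right)} = s$ ($g{\left(t,s \right)} = s - 0 = s + 0 = s$)
$-2292 + g{\left(q{\left(\frac{1}{3 + 6} \cdot 2,-7 \right)},-58 \right)} = -2292 - 58 = -2350$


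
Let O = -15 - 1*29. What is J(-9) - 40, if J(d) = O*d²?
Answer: -3604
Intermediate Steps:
O = -44 (O = -15 - 29 = -44)
J(d) = -44*d²
J(-9) - 40 = -44*(-9)² - 40 = -44*81 - 1*40 = -3564 - 40 = -3604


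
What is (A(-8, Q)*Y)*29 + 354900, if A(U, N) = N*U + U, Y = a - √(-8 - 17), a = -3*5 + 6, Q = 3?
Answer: 363252 + 4640*I ≈ 3.6325e+5 + 4640.0*I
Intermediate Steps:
a = -9 (a = -15 + 6 = -9)
Y = -9 - 5*I (Y = -9 - √(-8 - 17) = -9 - √(-25) = -9 - 5*I ≈ -9.0 - 5.0*I)
A(U, N) = U + N*U
(A(-8, Q)*Y)*29 + 354900 = ((-8*(1 + 3))*(-9 - 5*I))*29 + 354900 = ((-8*4)*(-9 - 5*I))*29 + 354900 = -32*(-9 - 5*I)*29 + 354900 = (288 + 160*I)*29 + 354900 = (8352 + 4640*I) + 354900 = 363252 + 4640*I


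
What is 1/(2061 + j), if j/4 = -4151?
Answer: -1/14543 ≈ -6.8762e-5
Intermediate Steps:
j = -16604 (j = 4*(-4151) = -16604)
1/(2061 + j) = 1/(2061 - 16604) = 1/(-14543) = -1/14543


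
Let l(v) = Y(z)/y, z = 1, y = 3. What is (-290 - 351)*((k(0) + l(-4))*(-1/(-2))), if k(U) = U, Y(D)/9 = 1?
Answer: -1923/2 ≈ -961.50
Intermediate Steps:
Y(D) = 9 (Y(D) = 9*1 = 9)
l(v) = 3 (l(v) = 9/3 = 9*(⅓) = 3)
(-290 - 351)*((k(0) + l(-4))*(-1/(-2))) = (-290 - 351)*((0 + 3)*(-1/(-2))) = -1923*(-1*(-½)) = -1923/2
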